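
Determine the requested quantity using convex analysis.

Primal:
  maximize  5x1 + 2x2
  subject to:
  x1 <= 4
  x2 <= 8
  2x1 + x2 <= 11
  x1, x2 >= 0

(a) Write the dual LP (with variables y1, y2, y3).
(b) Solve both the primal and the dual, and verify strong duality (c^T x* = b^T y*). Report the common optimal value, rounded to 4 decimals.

The standard primal-dual pair for 'max c^T x s.t. A x <= b, x >= 0' is:
  Dual:  min b^T y  s.t.  A^T y >= c,  y >= 0.

So the dual LP is:
  minimize  4y1 + 8y2 + 11y3
  subject to:
    y1 + 2y3 >= 5
    y2 + y3 >= 2
    y1, y2, y3 >= 0

Solving the primal: x* = (4, 3).
  primal value c^T x* = 26.
Solving the dual: y* = (1, 0, 2).
  dual value b^T y* = 26.
Strong duality: c^T x* = b^T y*. Confirmed.

26


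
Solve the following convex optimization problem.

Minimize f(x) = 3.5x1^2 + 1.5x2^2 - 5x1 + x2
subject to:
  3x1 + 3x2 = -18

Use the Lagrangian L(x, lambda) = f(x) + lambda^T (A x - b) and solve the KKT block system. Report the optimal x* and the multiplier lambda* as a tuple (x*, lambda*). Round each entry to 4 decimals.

Form the Lagrangian:
  L(x, lambda) = (1/2) x^T Q x + c^T x + lambda^T (A x - b)
Stationarity (grad_x L = 0): Q x + c + A^T lambda = 0.
Primal feasibility: A x = b.

This gives the KKT block system:
  [ Q   A^T ] [ x     ]   [-c ]
  [ A    0  ] [ lambda ] = [ b ]

Solving the linear system:
  x*      = (-1.2, -4.8)
  lambda* = (4.4667)
  f(x*)   = 40.8

x* = (-1.2, -4.8), lambda* = (4.4667)


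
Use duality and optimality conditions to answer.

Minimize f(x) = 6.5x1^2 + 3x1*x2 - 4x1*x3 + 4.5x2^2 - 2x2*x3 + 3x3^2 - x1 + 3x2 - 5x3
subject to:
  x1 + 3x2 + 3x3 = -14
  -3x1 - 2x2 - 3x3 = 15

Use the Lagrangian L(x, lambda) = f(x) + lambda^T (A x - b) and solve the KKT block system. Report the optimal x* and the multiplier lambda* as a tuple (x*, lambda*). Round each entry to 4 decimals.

Form the Lagrangian:
  L(x, lambda) = (1/2) x^T Q x + c^T x + lambda^T (A x - b)
Stationarity (grad_x L = 0): Q x + c + A^T lambda = 0.
Primal feasibility: A x = b.

This gives the KKT block system:
  [ Q   A^T ] [ x     ]   [-c ]
  [ A    0  ] [ lambda ] = [ b ]

Solving the linear system:
  x*      = (-1.2748, -1.5496, -2.6921)
  lambda* = (0.7506, -3.5674)
  f(x*)   = 37.0534

x* = (-1.2748, -1.5496, -2.6921), lambda* = (0.7506, -3.5674)


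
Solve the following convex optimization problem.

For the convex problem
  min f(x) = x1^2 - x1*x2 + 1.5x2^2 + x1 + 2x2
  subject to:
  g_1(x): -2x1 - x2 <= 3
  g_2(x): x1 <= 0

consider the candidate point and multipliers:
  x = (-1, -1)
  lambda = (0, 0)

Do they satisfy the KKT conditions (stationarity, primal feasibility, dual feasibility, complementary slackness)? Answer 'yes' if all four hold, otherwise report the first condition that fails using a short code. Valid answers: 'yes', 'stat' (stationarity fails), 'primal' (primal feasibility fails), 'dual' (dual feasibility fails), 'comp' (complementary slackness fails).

Gradient of f: grad f(x) = Q x + c = (0, 0)
Constraint values g_i(x) = a_i^T x - b_i:
  g_1((-1, -1)) = 0
  g_2((-1, -1)) = -1
Stationarity residual: grad f(x) + sum_i lambda_i a_i = (0, 0)
  -> stationarity OK
Primal feasibility (all g_i <= 0): OK
Dual feasibility (all lambda_i >= 0): OK
Complementary slackness (lambda_i * g_i(x) = 0 for all i): OK

Verdict: yes, KKT holds.

yes


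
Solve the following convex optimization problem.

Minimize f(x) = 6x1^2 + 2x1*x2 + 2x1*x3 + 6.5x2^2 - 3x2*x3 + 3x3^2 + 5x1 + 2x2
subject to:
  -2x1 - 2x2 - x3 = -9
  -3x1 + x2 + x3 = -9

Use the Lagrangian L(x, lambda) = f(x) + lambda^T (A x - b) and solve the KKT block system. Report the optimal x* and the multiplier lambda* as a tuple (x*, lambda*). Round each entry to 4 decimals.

Form the Lagrangian:
  L(x, lambda) = (1/2) x^T Q x + c^T x + lambda^T (A x - b)
Stationarity (grad_x L = 0): Q x + c + A^T lambda = 0.
Primal feasibility: A x = b.

This gives the KKT block system:
  [ Q   A^T ] [ x     ]   [-c ]
  [ A    0  ] [ lambda ] = [ b ]

Solving the linear system:
  x*      = (3.4183, 0.9085, 0.3464)
  lambda* = (13.4193, 7.2302)
  f(x*)   = 102.3772

x* = (3.4183, 0.9085, 0.3464), lambda* = (13.4193, 7.2302)


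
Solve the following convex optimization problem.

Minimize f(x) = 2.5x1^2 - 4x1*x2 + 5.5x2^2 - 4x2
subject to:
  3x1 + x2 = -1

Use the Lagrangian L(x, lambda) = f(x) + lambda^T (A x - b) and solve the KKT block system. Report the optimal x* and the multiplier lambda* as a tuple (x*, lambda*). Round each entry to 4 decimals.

Form the Lagrangian:
  L(x, lambda) = (1/2) x^T Q x + c^T x + lambda^T (A x - b)
Stationarity (grad_x L = 0): Q x + c + A^T lambda = 0.
Primal feasibility: A x = b.

This gives the KKT block system:
  [ Q   A^T ] [ x     ]   [-c ]
  [ A    0  ] [ lambda ] = [ b ]

Solving the linear system:
  x*      = (-0.3828, 0.1484)
  lambda* = (0.8359)
  f(x*)   = 0.1211

x* = (-0.3828, 0.1484), lambda* = (0.8359)


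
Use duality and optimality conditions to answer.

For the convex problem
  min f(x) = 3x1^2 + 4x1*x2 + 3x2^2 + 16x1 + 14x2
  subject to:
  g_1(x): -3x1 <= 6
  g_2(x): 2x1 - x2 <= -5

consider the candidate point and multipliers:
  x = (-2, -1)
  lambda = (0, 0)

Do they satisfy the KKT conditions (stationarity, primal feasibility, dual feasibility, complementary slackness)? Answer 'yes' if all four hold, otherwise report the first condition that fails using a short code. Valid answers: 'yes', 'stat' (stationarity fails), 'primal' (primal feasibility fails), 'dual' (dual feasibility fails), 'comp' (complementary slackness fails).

Gradient of f: grad f(x) = Q x + c = (0, 0)
Constraint values g_i(x) = a_i^T x - b_i:
  g_1((-2, -1)) = 0
  g_2((-2, -1)) = 2
Stationarity residual: grad f(x) + sum_i lambda_i a_i = (0, 0)
  -> stationarity OK
Primal feasibility (all g_i <= 0): FAILS
Dual feasibility (all lambda_i >= 0): OK
Complementary slackness (lambda_i * g_i(x) = 0 for all i): OK

Verdict: the first failing condition is primal_feasibility -> primal.

primal


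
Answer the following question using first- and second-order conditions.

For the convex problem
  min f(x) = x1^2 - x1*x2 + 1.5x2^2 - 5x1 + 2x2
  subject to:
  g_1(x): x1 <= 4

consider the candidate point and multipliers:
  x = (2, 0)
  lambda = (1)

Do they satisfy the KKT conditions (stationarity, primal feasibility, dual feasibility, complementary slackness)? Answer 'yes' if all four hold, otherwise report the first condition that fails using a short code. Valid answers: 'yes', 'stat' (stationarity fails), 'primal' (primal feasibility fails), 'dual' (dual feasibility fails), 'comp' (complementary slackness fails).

Gradient of f: grad f(x) = Q x + c = (-1, 0)
Constraint values g_i(x) = a_i^T x - b_i:
  g_1((2, 0)) = -2
Stationarity residual: grad f(x) + sum_i lambda_i a_i = (0, 0)
  -> stationarity OK
Primal feasibility (all g_i <= 0): OK
Dual feasibility (all lambda_i >= 0): OK
Complementary slackness (lambda_i * g_i(x) = 0 for all i): FAILS

Verdict: the first failing condition is complementary_slackness -> comp.

comp


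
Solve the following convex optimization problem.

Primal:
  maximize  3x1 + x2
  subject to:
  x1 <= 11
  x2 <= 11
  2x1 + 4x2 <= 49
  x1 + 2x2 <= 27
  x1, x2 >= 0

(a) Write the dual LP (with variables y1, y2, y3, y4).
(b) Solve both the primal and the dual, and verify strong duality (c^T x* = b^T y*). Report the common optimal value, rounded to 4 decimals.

The standard primal-dual pair for 'max c^T x s.t. A x <= b, x >= 0' is:
  Dual:  min b^T y  s.t.  A^T y >= c,  y >= 0.

So the dual LP is:
  minimize  11y1 + 11y2 + 49y3 + 27y4
  subject to:
    y1 + 2y3 + y4 >= 3
    y2 + 4y3 + 2y4 >= 1
    y1, y2, y3, y4 >= 0

Solving the primal: x* = (11, 6.75).
  primal value c^T x* = 39.75.
Solving the dual: y* = (2.5, 0, 0.25, 0).
  dual value b^T y* = 39.75.
Strong duality: c^T x* = b^T y*. Confirmed.

39.75


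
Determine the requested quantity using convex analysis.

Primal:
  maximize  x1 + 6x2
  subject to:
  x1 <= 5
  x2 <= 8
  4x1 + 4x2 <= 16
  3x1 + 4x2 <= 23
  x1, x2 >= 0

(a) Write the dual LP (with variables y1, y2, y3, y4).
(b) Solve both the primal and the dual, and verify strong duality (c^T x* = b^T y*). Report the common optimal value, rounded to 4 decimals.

The standard primal-dual pair for 'max c^T x s.t. A x <= b, x >= 0' is:
  Dual:  min b^T y  s.t.  A^T y >= c,  y >= 0.

So the dual LP is:
  minimize  5y1 + 8y2 + 16y3 + 23y4
  subject to:
    y1 + 4y3 + 3y4 >= 1
    y2 + 4y3 + 4y4 >= 6
    y1, y2, y3, y4 >= 0

Solving the primal: x* = (0, 4).
  primal value c^T x* = 24.
Solving the dual: y* = (0, 0, 1.5, 0).
  dual value b^T y* = 24.
Strong duality: c^T x* = b^T y*. Confirmed.

24


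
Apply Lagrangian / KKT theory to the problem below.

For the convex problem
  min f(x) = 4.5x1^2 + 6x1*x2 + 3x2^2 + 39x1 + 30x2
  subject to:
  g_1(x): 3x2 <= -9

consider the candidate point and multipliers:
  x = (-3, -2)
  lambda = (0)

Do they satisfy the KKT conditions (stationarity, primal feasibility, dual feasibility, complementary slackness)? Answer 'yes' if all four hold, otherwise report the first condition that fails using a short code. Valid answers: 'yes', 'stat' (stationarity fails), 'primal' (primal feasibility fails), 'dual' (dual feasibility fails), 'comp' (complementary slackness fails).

Gradient of f: grad f(x) = Q x + c = (0, 0)
Constraint values g_i(x) = a_i^T x - b_i:
  g_1((-3, -2)) = 3
Stationarity residual: grad f(x) + sum_i lambda_i a_i = (0, 0)
  -> stationarity OK
Primal feasibility (all g_i <= 0): FAILS
Dual feasibility (all lambda_i >= 0): OK
Complementary slackness (lambda_i * g_i(x) = 0 for all i): OK

Verdict: the first failing condition is primal_feasibility -> primal.

primal


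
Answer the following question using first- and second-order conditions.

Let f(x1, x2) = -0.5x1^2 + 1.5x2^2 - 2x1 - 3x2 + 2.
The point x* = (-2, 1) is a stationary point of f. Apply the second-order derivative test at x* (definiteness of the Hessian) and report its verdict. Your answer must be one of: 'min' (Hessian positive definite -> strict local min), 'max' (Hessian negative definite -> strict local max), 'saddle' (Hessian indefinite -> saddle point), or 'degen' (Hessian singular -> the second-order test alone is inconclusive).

Compute the Hessian H = grad^2 f:
  H = [[-1, 0], [0, 3]]
Verify stationarity: grad f(x*) = H x* + g = (0, 0).
Eigenvalues of H: -1, 3.
Eigenvalues have mixed signs, so H is indefinite -> x* is a saddle point.

saddle


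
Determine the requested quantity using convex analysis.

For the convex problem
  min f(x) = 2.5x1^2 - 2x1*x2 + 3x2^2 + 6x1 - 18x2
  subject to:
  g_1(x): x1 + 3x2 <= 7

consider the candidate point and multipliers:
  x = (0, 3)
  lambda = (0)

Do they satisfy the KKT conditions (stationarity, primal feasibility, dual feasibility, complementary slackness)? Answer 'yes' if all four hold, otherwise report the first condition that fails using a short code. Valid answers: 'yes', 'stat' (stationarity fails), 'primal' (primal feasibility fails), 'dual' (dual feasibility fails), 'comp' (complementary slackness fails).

Gradient of f: grad f(x) = Q x + c = (0, 0)
Constraint values g_i(x) = a_i^T x - b_i:
  g_1((0, 3)) = 2
Stationarity residual: grad f(x) + sum_i lambda_i a_i = (0, 0)
  -> stationarity OK
Primal feasibility (all g_i <= 0): FAILS
Dual feasibility (all lambda_i >= 0): OK
Complementary slackness (lambda_i * g_i(x) = 0 for all i): OK

Verdict: the first failing condition is primal_feasibility -> primal.

primal


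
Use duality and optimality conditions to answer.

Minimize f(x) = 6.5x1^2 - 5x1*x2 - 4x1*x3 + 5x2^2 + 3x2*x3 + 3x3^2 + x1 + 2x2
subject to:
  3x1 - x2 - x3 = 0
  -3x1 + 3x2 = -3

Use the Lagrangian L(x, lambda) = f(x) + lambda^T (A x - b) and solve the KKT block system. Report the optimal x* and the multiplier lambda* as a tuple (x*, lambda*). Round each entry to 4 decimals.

Form the Lagrangian:
  L(x, lambda) = (1/2) x^T Q x + c^T x + lambda^T (A x - b)
Stationarity (grad_x L = 0): Q x + c + A^T lambda = 0.
Primal feasibility: A x = b.

This gives the KKT block system:
  [ Q   A^T ] [ x     ]   [-c ]
  [ A    0  ] [ lambda ] = [ b ]

Solving the linear system:
  x*      = (-0.0909, -1.0909, 0.8182)
  lambda* = (2, 2.6667)
  f(x*)   = 2.8636

x* = (-0.0909, -1.0909, 0.8182), lambda* = (2, 2.6667)


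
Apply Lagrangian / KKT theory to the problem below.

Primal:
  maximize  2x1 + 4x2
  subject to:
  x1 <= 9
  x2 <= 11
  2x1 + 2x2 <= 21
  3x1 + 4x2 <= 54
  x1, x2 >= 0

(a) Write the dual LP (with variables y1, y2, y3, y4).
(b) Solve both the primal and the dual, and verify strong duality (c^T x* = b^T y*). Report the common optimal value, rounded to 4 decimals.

The standard primal-dual pair for 'max c^T x s.t. A x <= b, x >= 0' is:
  Dual:  min b^T y  s.t.  A^T y >= c,  y >= 0.

So the dual LP is:
  minimize  9y1 + 11y2 + 21y3 + 54y4
  subject to:
    y1 + 2y3 + 3y4 >= 2
    y2 + 2y3 + 4y4 >= 4
    y1, y2, y3, y4 >= 0

Solving the primal: x* = (0, 10.5).
  primal value c^T x* = 42.
Solving the dual: y* = (0, 0, 2, 0).
  dual value b^T y* = 42.
Strong duality: c^T x* = b^T y*. Confirmed.

42


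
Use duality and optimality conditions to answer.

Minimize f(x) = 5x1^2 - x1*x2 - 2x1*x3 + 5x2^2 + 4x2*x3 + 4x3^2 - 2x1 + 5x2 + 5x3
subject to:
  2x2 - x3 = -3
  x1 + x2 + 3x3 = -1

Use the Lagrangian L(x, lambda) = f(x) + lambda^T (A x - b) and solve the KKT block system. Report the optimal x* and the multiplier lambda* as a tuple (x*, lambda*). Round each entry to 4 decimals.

Form the Lagrangian:
  L(x, lambda) = (1/2) x^T Q x + c^T x + lambda^T (A x - b)
Stationarity (grad_x L = 0): Q x + c + A^T lambda = 0.
Primal feasibility: A x = b.

This gives the KKT block system:
  [ Q   A^T ] [ x     ]   [-c ]
  [ A    0  ] [ lambda ] = [ b ]

Solving the linear system:
  x*      = (-0.021, -1.4256, 0.1489)
  lambda* = (3.7783, 1.0825)
  f(x*)   = 3.038

x* = (-0.021, -1.4256, 0.1489), lambda* = (3.7783, 1.0825)


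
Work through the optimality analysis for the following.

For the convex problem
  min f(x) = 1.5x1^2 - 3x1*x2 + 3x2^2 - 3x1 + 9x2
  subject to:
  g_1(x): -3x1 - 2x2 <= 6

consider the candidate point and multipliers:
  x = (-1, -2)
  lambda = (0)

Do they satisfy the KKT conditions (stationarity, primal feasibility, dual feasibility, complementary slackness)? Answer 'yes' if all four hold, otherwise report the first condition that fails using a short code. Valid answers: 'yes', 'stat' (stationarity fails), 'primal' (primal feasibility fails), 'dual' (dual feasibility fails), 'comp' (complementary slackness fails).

Gradient of f: grad f(x) = Q x + c = (0, 0)
Constraint values g_i(x) = a_i^T x - b_i:
  g_1((-1, -2)) = 1
Stationarity residual: grad f(x) + sum_i lambda_i a_i = (0, 0)
  -> stationarity OK
Primal feasibility (all g_i <= 0): FAILS
Dual feasibility (all lambda_i >= 0): OK
Complementary slackness (lambda_i * g_i(x) = 0 for all i): OK

Verdict: the first failing condition is primal_feasibility -> primal.

primal


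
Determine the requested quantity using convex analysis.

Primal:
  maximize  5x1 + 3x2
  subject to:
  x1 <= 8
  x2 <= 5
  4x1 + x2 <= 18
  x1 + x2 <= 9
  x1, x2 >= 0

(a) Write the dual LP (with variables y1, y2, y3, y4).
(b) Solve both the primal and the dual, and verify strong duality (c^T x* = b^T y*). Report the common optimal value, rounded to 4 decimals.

The standard primal-dual pair for 'max c^T x s.t. A x <= b, x >= 0' is:
  Dual:  min b^T y  s.t.  A^T y >= c,  y >= 0.

So the dual LP is:
  minimize  8y1 + 5y2 + 18y3 + 9y4
  subject to:
    y1 + 4y3 + y4 >= 5
    y2 + y3 + y4 >= 3
    y1, y2, y3, y4 >= 0

Solving the primal: x* = (3.25, 5).
  primal value c^T x* = 31.25.
Solving the dual: y* = (0, 1.75, 1.25, 0).
  dual value b^T y* = 31.25.
Strong duality: c^T x* = b^T y*. Confirmed.

31.25


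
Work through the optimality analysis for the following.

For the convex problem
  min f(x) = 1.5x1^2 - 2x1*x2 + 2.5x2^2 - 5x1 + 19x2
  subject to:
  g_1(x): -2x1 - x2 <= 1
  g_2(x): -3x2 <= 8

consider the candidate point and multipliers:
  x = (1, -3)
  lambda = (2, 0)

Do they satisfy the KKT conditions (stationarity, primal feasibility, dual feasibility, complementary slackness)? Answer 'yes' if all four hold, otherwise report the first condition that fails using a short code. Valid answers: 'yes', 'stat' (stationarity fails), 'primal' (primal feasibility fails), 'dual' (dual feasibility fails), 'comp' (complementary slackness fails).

Gradient of f: grad f(x) = Q x + c = (4, 2)
Constraint values g_i(x) = a_i^T x - b_i:
  g_1((1, -3)) = 0
  g_2((1, -3)) = 1
Stationarity residual: grad f(x) + sum_i lambda_i a_i = (0, 0)
  -> stationarity OK
Primal feasibility (all g_i <= 0): FAILS
Dual feasibility (all lambda_i >= 0): OK
Complementary slackness (lambda_i * g_i(x) = 0 for all i): OK

Verdict: the first failing condition is primal_feasibility -> primal.

primal


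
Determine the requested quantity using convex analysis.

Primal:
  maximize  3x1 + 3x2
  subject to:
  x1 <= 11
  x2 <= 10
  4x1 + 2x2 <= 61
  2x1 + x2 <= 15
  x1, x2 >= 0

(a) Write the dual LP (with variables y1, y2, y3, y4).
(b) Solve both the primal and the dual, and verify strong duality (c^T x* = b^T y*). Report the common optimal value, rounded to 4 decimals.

The standard primal-dual pair for 'max c^T x s.t. A x <= b, x >= 0' is:
  Dual:  min b^T y  s.t.  A^T y >= c,  y >= 0.

So the dual LP is:
  minimize  11y1 + 10y2 + 61y3 + 15y4
  subject to:
    y1 + 4y3 + 2y4 >= 3
    y2 + 2y3 + y4 >= 3
    y1, y2, y3, y4 >= 0

Solving the primal: x* = (2.5, 10).
  primal value c^T x* = 37.5.
Solving the dual: y* = (0, 1.5, 0, 1.5).
  dual value b^T y* = 37.5.
Strong duality: c^T x* = b^T y*. Confirmed.

37.5


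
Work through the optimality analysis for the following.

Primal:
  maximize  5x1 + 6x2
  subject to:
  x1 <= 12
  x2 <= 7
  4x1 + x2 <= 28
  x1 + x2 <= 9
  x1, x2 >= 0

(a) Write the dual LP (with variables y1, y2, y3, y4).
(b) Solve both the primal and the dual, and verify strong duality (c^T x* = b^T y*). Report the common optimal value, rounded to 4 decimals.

The standard primal-dual pair for 'max c^T x s.t. A x <= b, x >= 0' is:
  Dual:  min b^T y  s.t.  A^T y >= c,  y >= 0.

So the dual LP is:
  minimize  12y1 + 7y2 + 28y3 + 9y4
  subject to:
    y1 + 4y3 + y4 >= 5
    y2 + y3 + y4 >= 6
    y1, y2, y3, y4 >= 0

Solving the primal: x* = (2, 7).
  primal value c^T x* = 52.
Solving the dual: y* = (0, 1, 0, 5).
  dual value b^T y* = 52.
Strong duality: c^T x* = b^T y*. Confirmed.

52


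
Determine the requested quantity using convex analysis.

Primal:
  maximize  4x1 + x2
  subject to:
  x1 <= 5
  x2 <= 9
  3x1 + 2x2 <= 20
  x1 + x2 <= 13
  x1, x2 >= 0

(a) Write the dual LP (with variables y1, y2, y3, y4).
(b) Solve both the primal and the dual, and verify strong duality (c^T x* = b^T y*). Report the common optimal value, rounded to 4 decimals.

The standard primal-dual pair for 'max c^T x s.t. A x <= b, x >= 0' is:
  Dual:  min b^T y  s.t.  A^T y >= c,  y >= 0.

So the dual LP is:
  minimize  5y1 + 9y2 + 20y3 + 13y4
  subject to:
    y1 + 3y3 + y4 >= 4
    y2 + 2y3 + y4 >= 1
    y1, y2, y3, y4 >= 0

Solving the primal: x* = (5, 2.5).
  primal value c^T x* = 22.5.
Solving the dual: y* = (2.5, 0, 0.5, 0).
  dual value b^T y* = 22.5.
Strong duality: c^T x* = b^T y*. Confirmed.

22.5


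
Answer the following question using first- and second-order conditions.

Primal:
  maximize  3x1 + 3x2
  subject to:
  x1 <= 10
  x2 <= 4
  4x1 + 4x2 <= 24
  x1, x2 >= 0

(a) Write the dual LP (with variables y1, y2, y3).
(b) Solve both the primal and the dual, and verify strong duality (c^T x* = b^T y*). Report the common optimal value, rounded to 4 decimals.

The standard primal-dual pair for 'max c^T x s.t. A x <= b, x >= 0' is:
  Dual:  min b^T y  s.t.  A^T y >= c,  y >= 0.

So the dual LP is:
  minimize  10y1 + 4y2 + 24y3
  subject to:
    y1 + 4y3 >= 3
    y2 + 4y3 >= 3
    y1, y2, y3 >= 0

Solving the primal: x* = (6, 0).
  primal value c^T x* = 18.
Solving the dual: y* = (0, 0, 0.75).
  dual value b^T y* = 18.
Strong duality: c^T x* = b^T y*. Confirmed.

18


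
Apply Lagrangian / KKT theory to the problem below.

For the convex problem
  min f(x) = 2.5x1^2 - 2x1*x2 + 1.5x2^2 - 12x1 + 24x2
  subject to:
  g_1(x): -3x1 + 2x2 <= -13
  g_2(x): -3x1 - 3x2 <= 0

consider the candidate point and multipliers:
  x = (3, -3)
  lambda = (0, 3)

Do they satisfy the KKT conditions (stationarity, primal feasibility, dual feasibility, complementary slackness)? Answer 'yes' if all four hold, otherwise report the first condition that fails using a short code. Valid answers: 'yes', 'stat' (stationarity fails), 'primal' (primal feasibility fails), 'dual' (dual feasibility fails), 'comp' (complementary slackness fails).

Gradient of f: grad f(x) = Q x + c = (9, 9)
Constraint values g_i(x) = a_i^T x - b_i:
  g_1((3, -3)) = -2
  g_2((3, -3)) = 0
Stationarity residual: grad f(x) + sum_i lambda_i a_i = (0, 0)
  -> stationarity OK
Primal feasibility (all g_i <= 0): OK
Dual feasibility (all lambda_i >= 0): OK
Complementary slackness (lambda_i * g_i(x) = 0 for all i): OK

Verdict: yes, KKT holds.

yes


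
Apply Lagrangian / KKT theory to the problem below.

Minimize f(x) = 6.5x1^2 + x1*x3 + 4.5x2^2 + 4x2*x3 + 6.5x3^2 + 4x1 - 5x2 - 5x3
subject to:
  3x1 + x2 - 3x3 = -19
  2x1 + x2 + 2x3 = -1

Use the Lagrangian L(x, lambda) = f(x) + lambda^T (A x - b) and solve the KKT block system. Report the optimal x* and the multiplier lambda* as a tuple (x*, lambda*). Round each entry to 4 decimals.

Form the Lagrangian:
  L(x, lambda) = (1/2) x^T Q x + c^T x + lambda^T (A x - b)
Stationarity (grad_x L = 0): Q x + c + A^T lambda = 0.
Primal feasibility: A x = b.

This gives the KKT block system:
  [ Q   A^T ] [ x     ]   [-c ]
  [ A    0  ] [ lambda ] = [ b ]

Solving the linear system:
  x*      = (-2.6479, -1.845, 3.0704)
  lambda* = (8.7067, 0.6163)
  f(x*)   = 74.6625

x* = (-2.6479, -1.845, 3.0704), lambda* = (8.7067, 0.6163)


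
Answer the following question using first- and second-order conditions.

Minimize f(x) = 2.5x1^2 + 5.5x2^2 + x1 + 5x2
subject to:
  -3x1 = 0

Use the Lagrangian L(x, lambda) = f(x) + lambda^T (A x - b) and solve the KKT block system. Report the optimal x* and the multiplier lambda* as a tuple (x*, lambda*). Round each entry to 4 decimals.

Form the Lagrangian:
  L(x, lambda) = (1/2) x^T Q x + c^T x + lambda^T (A x - b)
Stationarity (grad_x L = 0): Q x + c + A^T lambda = 0.
Primal feasibility: A x = b.

This gives the KKT block system:
  [ Q   A^T ] [ x     ]   [-c ]
  [ A    0  ] [ lambda ] = [ b ]

Solving the linear system:
  x*      = (0, -0.4545)
  lambda* = (0.3333)
  f(x*)   = -1.1364

x* = (0, -0.4545), lambda* = (0.3333)


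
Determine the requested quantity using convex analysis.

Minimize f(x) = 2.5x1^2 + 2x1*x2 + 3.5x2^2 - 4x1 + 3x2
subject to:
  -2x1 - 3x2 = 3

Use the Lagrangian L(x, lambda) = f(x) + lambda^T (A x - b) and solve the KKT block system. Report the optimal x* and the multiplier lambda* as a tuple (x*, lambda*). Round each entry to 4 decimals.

Form the Lagrangian:
  L(x, lambda) = (1/2) x^T Q x + c^T x + lambda^T (A x - b)
Stationarity (grad_x L = 0): Q x + c + A^T lambda = 0.
Primal feasibility: A x = b.

This gives the KKT block system:
  [ Q   A^T ] [ x     ]   [-c ]
  [ A    0  ] [ lambda ] = [ b ]

Solving the linear system:
  x*      = (0.6122, -1.4082)
  lambda* = (-1.8776)
  f(x*)   = -0.5204

x* = (0.6122, -1.4082), lambda* = (-1.8776)


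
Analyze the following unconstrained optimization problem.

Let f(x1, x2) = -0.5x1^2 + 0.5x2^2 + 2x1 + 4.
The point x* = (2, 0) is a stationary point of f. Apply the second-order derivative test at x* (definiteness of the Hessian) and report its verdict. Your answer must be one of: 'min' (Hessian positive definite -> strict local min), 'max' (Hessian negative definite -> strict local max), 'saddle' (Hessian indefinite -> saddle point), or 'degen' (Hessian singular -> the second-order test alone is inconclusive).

Compute the Hessian H = grad^2 f:
  H = [[-1, 0], [0, 1]]
Verify stationarity: grad f(x*) = H x* + g = (0, 0).
Eigenvalues of H: -1, 1.
Eigenvalues have mixed signs, so H is indefinite -> x* is a saddle point.

saddle


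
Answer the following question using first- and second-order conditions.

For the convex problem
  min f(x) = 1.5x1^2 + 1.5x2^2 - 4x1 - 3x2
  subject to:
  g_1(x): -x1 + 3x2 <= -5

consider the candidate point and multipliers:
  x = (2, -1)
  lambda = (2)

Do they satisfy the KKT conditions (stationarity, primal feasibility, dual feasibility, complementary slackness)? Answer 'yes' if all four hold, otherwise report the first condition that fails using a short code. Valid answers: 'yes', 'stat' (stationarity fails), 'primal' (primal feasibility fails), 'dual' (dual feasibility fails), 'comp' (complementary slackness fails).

Gradient of f: grad f(x) = Q x + c = (2, -6)
Constraint values g_i(x) = a_i^T x - b_i:
  g_1((2, -1)) = 0
Stationarity residual: grad f(x) + sum_i lambda_i a_i = (0, 0)
  -> stationarity OK
Primal feasibility (all g_i <= 0): OK
Dual feasibility (all lambda_i >= 0): OK
Complementary slackness (lambda_i * g_i(x) = 0 for all i): OK

Verdict: yes, KKT holds.

yes


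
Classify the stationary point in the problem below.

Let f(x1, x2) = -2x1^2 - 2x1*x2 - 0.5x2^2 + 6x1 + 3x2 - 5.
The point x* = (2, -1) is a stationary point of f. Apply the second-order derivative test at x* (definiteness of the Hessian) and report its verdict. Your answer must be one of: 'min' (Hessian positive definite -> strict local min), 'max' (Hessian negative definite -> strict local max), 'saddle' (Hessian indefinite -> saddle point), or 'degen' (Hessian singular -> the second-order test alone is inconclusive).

Compute the Hessian H = grad^2 f:
  H = [[-4, -2], [-2, -1]]
Verify stationarity: grad f(x*) = H x* + g = (0, 0).
Eigenvalues of H: -5, 0.
H has a zero eigenvalue (singular; negative semidefinite but not definite), so H is neither positive definite, negative definite, nor indefinite. The second-order test alone is inconclusive -> degen.
(Indeed, f is constant along the null direction of H through x*, so x* is not a strict local extremum.)

degen


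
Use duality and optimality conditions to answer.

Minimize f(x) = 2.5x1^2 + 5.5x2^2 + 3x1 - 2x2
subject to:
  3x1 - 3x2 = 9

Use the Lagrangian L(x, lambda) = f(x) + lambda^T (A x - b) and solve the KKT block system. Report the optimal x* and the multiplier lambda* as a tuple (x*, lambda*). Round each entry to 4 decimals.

Form the Lagrangian:
  L(x, lambda) = (1/2) x^T Q x + c^T x + lambda^T (A x - b)
Stationarity (grad_x L = 0): Q x + c + A^T lambda = 0.
Primal feasibility: A x = b.

This gives the KKT block system:
  [ Q   A^T ] [ x     ]   [-c ]
  [ A    0  ] [ lambda ] = [ b ]

Solving the linear system:
  x*      = (2, -1)
  lambda* = (-4.3333)
  f(x*)   = 23.5

x* = (2, -1), lambda* = (-4.3333)


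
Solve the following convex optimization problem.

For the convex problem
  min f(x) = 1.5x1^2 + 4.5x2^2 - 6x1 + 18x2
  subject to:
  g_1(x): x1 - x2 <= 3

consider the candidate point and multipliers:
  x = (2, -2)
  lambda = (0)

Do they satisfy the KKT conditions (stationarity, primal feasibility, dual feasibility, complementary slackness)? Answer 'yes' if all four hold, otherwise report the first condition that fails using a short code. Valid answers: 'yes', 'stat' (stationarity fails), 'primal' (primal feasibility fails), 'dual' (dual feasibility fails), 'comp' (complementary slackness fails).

Gradient of f: grad f(x) = Q x + c = (0, 0)
Constraint values g_i(x) = a_i^T x - b_i:
  g_1((2, -2)) = 1
Stationarity residual: grad f(x) + sum_i lambda_i a_i = (0, 0)
  -> stationarity OK
Primal feasibility (all g_i <= 0): FAILS
Dual feasibility (all lambda_i >= 0): OK
Complementary slackness (lambda_i * g_i(x) = 0 for all i): OK

Verdict: the first failing condition is primal_feasibility -> primal.

primal


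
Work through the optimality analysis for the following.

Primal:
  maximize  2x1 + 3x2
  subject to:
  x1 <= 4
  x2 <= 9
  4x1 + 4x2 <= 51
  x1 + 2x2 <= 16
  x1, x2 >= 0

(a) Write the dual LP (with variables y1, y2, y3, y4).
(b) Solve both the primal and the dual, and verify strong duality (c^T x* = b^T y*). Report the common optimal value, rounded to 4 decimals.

The standard primal-dual pair for 'max c^T x s.t. A x <= b, x >= 0' is:
  Dual:  min b^T y  s.t.  A^T y >= c,  y >= 0.

So the dual LP is:
  minimize  4y1 + 9y2 + 51y3 + 16y4
  subject to:
    y1 + 4y3 + y4 >= 2
    y2 + 4y3 + 2y4 >= 3
    y1, y2, y3, y4 >= 0

Solving the primal: x* = (4, 6).
  primal value c^T x* = 26.
Solving the dual: y* = (0.5, 0, 0, 1.5).
  dual value b^T y* = 26.
Strong duality: c^T x* = b^T y*. Confirmed.

26


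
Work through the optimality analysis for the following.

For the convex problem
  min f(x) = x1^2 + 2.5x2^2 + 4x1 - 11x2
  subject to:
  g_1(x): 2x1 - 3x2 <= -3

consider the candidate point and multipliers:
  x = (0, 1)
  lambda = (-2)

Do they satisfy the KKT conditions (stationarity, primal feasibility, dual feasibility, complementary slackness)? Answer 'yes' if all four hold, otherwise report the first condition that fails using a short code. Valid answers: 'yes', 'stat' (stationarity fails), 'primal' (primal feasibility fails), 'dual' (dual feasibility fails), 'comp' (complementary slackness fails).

Gradient of f: grad f(x) = Q x + c = (4, -6)
Constraint values g_i(x) = a_i^T x - b_i:
  g_1((0, 1)) = 0
Stationarity residual: grad f(x) + sum_i lambda_i a_i = (0, 0)
  -> stationarity OK
Primal feasibility (all g_i <= 0): OK
Dual feasibility (all lambda_i >= 0): FAILS
Complementary slackness (lambda_i * g_i(x) = 0 for all i): OK

Verdict: the first failing condition is dual_feasibility -> dual.

dual


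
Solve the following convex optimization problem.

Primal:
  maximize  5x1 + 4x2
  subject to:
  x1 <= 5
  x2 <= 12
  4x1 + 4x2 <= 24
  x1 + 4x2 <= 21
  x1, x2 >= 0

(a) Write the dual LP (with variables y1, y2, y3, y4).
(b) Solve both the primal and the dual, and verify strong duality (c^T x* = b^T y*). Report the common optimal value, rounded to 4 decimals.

The standard primal-dual pair for 'max c^T x s.t. A x <= b, x >= 0' is:
  Dual:  min b^T y  s.t.  A^T y >= c,  y >= 0.

So the dual LP is:
  minimize  5y1 + 12y2 + 24y3 + 21y4
  subject to:
    y1 + 4y3 + y4 >= 5
    y2 + 4y3 + 4y4 >= 4
    y1, y2, y3, y4 >= 0

Solving the primal: x* = (5, 1).
  primal value c^T x* = 29.
Solving the dual: y* = (1, 0, 1, 0).
  dual value b^T y* = 29.
Strong duality: c^T x* = b^T y*. Confirmed.

29


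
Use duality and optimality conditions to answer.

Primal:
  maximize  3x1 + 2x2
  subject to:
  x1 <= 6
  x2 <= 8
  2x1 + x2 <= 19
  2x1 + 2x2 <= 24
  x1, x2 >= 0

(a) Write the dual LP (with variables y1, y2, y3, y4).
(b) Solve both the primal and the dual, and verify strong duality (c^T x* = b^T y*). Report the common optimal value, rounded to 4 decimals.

The standard primal-dual pair for 'max c^T x s.t. A x <= b, x >= 0' is:
  Dual:  min b^T y  s.t.  A^T y >= c,  y >= 0.

So the dual LP is:
  minimize  6y1 + 8y2 + 19y3 + 24y4
  subject to:
    y1 + 2y3 + 2y4 >= 3
    y2 + y3 + 2y4 >= 2
    y1, y2, y3, y4 >= 0

Solving the primal: x* = (6, 6).
  primal value c^T x* = 30.
Solving the dual: y* = (1, 0, 0, 1).
  dual value b^T y* = 30.
Strong duality: c^T x* = b^T y*. Confirmed.

30


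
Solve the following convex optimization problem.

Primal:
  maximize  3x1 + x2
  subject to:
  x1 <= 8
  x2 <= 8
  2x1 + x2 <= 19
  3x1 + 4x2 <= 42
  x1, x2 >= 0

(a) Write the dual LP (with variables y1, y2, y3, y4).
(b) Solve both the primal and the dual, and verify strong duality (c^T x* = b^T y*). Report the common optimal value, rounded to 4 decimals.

The standard primal-dual pair for 'max c^T x s.t. A x <= b, x >= 0' is:
  Dual:  min b^T y  s.t.  A^T y >= c,  y >= 0.

So the dual LP is:
  minimize  8y1 + 8y2 + 19y3 + 42y4
  subject to:
    y1 + 2y3 + 3y4 >= 3
    y2 + y3 + 4y4 >= 1
    y1, y2, y3, y4 >= 0

Solving the primal: x* = (8, 3).
  primal value c^T x* = 27.
Solving the dual: y* = (1, 0, 1, 0).
  dual value b^T y* = 27.
Strong duality: c^T x* = b^T y*. Confirmed.

27


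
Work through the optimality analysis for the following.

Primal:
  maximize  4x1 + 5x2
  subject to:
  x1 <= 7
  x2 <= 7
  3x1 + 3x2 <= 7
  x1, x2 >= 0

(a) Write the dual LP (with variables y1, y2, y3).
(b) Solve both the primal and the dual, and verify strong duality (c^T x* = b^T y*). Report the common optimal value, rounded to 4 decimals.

The standard primal-dual pair for 'max c^T x s.t. A x <= b, x >= 0' is:
  Dual:  min b^T y  s.t.  A^T y >= c,  y >= 0.

So the dual LP is:
  minimize  7y1 + 7y2 + 7y3
  subject to:
    y1 + 3y3 >= 4
    y2 + 3y3 >= 5
    y1, y2, y3 >= 0

Solving the primal: x* = (0, 2.3333).
  primal value c^T x* = 11.6667.
Solving the dual: y* = (0, 0, 1.6667).
  dual value b^T y* = 11.6667.
Strong duality: c^T x* = b^T y*. Confirmed.

11.6667


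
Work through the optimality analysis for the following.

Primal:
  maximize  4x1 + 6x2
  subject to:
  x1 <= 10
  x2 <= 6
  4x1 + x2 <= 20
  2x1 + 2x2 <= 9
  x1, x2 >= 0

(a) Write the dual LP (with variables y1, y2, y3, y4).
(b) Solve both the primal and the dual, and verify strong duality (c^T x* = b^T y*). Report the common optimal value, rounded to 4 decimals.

The standard primal-dual pair for 'max c^T x s.t. A x <= b, x >= 0' is:
  Dual:  min b^T y  s.t.  A^T y >= c,  y >= 0.

So the dual LP is:
  minimize  10y1 + 6y2 + 20y3 + 9y4
  subject to:
    y1 + 4y3 + 2y4 >= 4
    y2 + y3 + 2y4 >= 6
    y1, y2, y3, y4 >= 0

Solving the primal: x* = (0, 4.5).
  primal value c^T x* = 27.
Solving the dual: y* = (0, 0, 0, 3).
  dual value b^T y* = 27.
Strong duality: c^T x* = b^T y*. Confirmed.

27


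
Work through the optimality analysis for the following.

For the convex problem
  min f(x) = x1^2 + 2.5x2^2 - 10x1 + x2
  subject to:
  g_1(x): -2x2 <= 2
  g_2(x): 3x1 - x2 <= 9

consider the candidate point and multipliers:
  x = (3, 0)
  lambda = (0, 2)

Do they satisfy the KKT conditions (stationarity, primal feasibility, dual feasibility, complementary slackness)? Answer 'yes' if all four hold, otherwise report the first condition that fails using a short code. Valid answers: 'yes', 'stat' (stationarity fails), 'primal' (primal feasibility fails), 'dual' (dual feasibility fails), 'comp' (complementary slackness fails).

Gradient of f: grad f(x) = Q x + c = (-4, 1)
Constraint values g_i(x) = a_i^T x - b_i:
  g_1((3, 0)) = -2
  g_2((3, 0)) = 0
Stationarity residual: grad f(x) + sum_i lambda_i a_i = (2, -1)
  -> stationarity FAILS
Primal feasibility (all g_i <= 0): OK
Dual feasibility (all lambda_i >= 0): OK
Complementary slackness (lambda_i * g_i(x) = 0 for all i): OK

Verdict: the first failing condition is stationarity -> stat.

stat


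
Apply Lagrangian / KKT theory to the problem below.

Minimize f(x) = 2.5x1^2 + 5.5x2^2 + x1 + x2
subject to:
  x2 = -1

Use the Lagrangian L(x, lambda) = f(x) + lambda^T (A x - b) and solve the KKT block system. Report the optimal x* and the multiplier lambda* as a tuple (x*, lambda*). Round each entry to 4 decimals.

Form the Lagrangian:
  L(x, lambda) = (1/2) x^T Q x + c^T x + lambda^T (A x - b)
Stationarity (grad_x L = 0): Q x + c + A^T lambda = 0.
Primal feasibility: A x = b.

This gives the KKT block system:
  [ Q   A^T ] [ x     ]   [-c ]
  [ A    0  ] [ lambda ] = [ b ]

Solving the linear system:
  x*      = (-0.2, -1)
  lambda* = (10)
  f(x*)   = 4.4

x* = (-0.2, -1), lambda* = (10)


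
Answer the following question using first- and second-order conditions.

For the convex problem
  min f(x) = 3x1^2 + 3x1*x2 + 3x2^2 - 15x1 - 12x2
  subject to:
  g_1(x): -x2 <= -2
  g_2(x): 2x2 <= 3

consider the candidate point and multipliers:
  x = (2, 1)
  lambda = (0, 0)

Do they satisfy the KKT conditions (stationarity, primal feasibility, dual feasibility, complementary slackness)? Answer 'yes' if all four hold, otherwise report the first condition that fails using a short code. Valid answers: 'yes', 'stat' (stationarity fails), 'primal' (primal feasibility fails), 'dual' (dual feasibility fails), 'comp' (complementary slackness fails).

Gradient of f: grad f(x) = Q x + c = (0, 0)
Constraint values g_i(x) = a_i^T x - b_i:
  g_1((2, 1)) = 1
  g_2((2, 1)) = -1
Stationarity residual: grad f(x) + sum_i lambda_i a_i = (0, 0)
  -> stationarity OK
Primal feasibility (all g_i <= 0): FAILS
Dual feasibility (all lambda_i >= 0): OK
Complementary slackness (lambda_i * g_i(x) = 0 for all i): OK

Verdict: the first failing condition is primal_feasibility -> primal.

primal


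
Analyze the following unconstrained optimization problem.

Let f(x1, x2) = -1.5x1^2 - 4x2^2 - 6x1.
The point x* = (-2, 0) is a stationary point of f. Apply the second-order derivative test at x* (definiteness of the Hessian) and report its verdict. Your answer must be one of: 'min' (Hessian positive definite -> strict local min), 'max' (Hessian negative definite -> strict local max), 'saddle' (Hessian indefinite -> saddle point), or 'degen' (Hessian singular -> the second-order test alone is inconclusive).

Compute the Hessian H = grad^2 f:
  H = [[-3, 0], [0, -8]]
Verify stationarity: grad f(x*) = H x* + g = (0, 0).
Eigenvalues of H: -8, -3.
Both eigenvalues < 0, so H is negative definite -> x* is a strict local max.

max


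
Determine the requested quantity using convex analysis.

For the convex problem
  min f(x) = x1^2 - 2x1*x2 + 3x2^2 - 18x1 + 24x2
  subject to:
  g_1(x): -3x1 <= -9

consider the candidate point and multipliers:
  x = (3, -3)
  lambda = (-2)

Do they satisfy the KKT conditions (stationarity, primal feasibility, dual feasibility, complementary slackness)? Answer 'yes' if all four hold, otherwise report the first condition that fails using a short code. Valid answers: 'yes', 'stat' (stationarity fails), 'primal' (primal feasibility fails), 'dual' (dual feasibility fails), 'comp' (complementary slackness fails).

Gradient of f: grad f(x) = Q x + c = (-6, 0)
Constraint values g_i(x) = a_i^T x - b_i:
  g_1((3, -3)) = 0
Stationarity residual: grad f(x) + sum_i lambda_i a_i = (0, 0)
  -> stationarity OK
Primal feasibility (all g_i <= 0): OK
Dual feasibility (all lambda_i >= 0): FAILS
Complementary slackness (lambda_i * g_i(x) = 0 for all i): OK

Verdict: the first failing condition is dual_feasibility -> dual.

dual


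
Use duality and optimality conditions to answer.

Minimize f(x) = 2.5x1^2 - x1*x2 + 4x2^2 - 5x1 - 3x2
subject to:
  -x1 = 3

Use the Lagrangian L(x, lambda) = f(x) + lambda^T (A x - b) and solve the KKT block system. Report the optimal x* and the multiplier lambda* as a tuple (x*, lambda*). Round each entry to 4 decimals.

Form the Lagrangian:
  L(x, lambda) = (1/2) x^T Q x + c^T x + lambda^T (A x - b)
Stationarity (grad_x L = 0): Q x + c + A^T lambda = 0.
Primal feasibility: A x = b.

This gives the KKT block system:
  [ Q   A^T ] [ x     ]   [-c ]
  [ A    0  ] [ lambda ] = [ b ]

Solving the linear system:
  x*      = (-3, 0)
  lambda* = (-20)
  f(x*)   = 37.5

x* = (-3, 0), lambda* = (-20)


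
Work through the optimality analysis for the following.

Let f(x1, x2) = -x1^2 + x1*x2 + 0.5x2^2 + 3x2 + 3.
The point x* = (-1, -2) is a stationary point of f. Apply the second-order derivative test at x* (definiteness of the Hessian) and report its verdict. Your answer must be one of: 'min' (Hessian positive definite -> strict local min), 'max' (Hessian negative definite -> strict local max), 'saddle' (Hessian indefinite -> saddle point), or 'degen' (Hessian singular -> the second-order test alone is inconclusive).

Compute the Hessian H = grad^2 f:
  H = [[-2, 1], [1, 1]]
Verify stationarity: grad f(x*) = H x* + g = (0, 0).
Eigenvalues of H: -2.3028, 1.3028.
Eigenvalues have mixed signs, so H is indefinite -> x* is a saddle point.

saddle


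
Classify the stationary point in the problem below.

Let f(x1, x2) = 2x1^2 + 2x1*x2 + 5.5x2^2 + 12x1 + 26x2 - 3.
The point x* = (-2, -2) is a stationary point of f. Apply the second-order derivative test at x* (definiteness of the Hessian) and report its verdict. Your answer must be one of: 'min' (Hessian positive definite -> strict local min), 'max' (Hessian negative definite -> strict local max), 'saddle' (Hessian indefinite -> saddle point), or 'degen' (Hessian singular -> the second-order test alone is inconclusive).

Compute the Hessian H = grad^2 f:
  H = [[4, 2], [2, 11]]
Verify stationarity: grad f(x*) = H x* + g = (0, 0).
Eigenvalues of H: 3.4689, 11.5311.
Both eigenvalues > 0, so H is positive definite -> x* is a strict local min.

min
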